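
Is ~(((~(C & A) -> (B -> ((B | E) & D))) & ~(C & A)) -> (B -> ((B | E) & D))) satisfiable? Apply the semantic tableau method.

Unsatisfiable

Initial set: {~(((~(C & A) -> (B -> ((B | E) & D))) & ~(C & A)) -> (B -> ((B | E) & D)))}.
~(((~(C & A) -> (B -> ((B | E) & D))) & ~(C & A)) -> (B -> ((B | E) & D))): α-rule — add ((~(C & A) -> (B -> ((B | E) & D))) & ~(C & A)), ~(B -> ((B | E) & D)).
((~(C & A) -> (B -> ((B | E) & D))) & ~(C & A)): α-rule — add (~(C & A) -> (B -> ((B | E) & D))), ~(C & A).
~(B -> ((B | E) & D)): α-rule — add B, ~((B | E) & D).
(~(C & A) -> (B -> ((B | E) & D))): β-rule — branch into ~~(C & A)  //  (B -> ((B | E) & D)).
  branch 1 (add ~~(C & A)):
    ~~(C & A): α-rule — add C, A.
    ~(C & A): β-rule — branch into ~C  //  ~A.
      branch 1.1 (add ~C):
        × closes — contains both C and ~C.
      branch 1.2 (add ~A):
        × closes — contains both A and ~A.
  branch 2 (add (B -> ((B | E) & D))):
    ~(C & A): β-rule — branch into ~C  //  ~A.
      branch 2.1 (add ~C):
        ~((B | E) & D): β-rule — branch into ~(B | E)  //  ~D.
          branch 2.1.1 (add ~(B | E)):
            ~(B | E): α-rule — add ~B, ~E.
            × closes — contains both B and ~B.
          branch 2.1.2 (add ~D):
            (B -> ((B | E) & D)): β-rule — branch into ~B  //  ((B | E) & D).
              branch 2.1.2.1 (add ~B):
                × closes — contains both B and ~B.
              branch 2.1.2.2 (add ((B | E) & D)):
                ((B | E) & D): α-rule — add (B | E), D.
                × closes — contains both D and ~D.
      branch 2.2 (add ~A):
        ~((B | E) & D): β-rule — branch into ~(B | E)  //  ~D.
          branch 2.2.1 (add ~(B | E)):
            ~(B | E): α-rule — add ~B, ~E.
            × closes — contains both B and ~B.
          branch 2.2.2 (add ~D):
            (B -> ((B | E) & D)): β-rule — branch into ~B  //  ((B | E) & D).
              branch 2.2.2.1 (add ~B):
                × closes — contains both B and ~B.
              branch 2.2.2.2 (add ((B | E) & D)):
                ((B | E) & D): α-rule — add (B | E), D.
                × closes — contains both D and ~D.
All 8 branches close.
Every branch closed; the formula is unsatisfiable.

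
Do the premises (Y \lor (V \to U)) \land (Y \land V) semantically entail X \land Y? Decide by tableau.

No

Initial set: {T ((Y \lor (V \to U)) \land (Y \land V)); F (X \land Y)}.
T ((Y \lor (V \to U)) \land (Y \land V)): α-rule — add T (Y \lor (V \to U)), T (Y \land V).
T (Y \land V): α-rule — add T Y, T V.
F (X \land Y): β-rule — branch into F X  //  F Y.
  branch 1 (add F X):
    T (Y \lor (V \to U)): β-rule — branch into T Y  //  T (V \to U).
      branch 1.1 (add T Y):
        ○ open, literals {V=true, X=false, Y=true}.
      branch 1.2 (add T (V \to U)):
        T (V \to U): β-rule — branch into F V  //  T U.
          branch 1.2.1 (add F V):
            × closes — contains both V and \lnot V.
          branch 1.2.2 (add T U):
            ○ open, literals {U=true, V=true, X=false, Y=true}.
  branch 2 (add F Y):
    × closes — contains both Y and \lnot Y.
2 branches closed, 2 open.
An open branch gives a countermodel: V=true, X=false, Y=true (unmentioned atoms arbitrary); the premises hold there but the conclusion fails.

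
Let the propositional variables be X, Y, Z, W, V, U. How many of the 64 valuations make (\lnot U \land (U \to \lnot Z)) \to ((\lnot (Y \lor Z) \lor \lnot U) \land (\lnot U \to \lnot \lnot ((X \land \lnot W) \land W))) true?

32

Initial set: {((\lnot U \land (U \to \lnot Z)) \to ((\lnot (Y \lor Z) \lor \lnot U) \land (\lnot U \to \lnot \lnot ((X \land \lnot W) \land W))))}.
((\lnot U \land (U \to \lnot Z)) \to ((\lnot (Y \lor Z) \lor \lnot U) \land (\lnot U \to \lnot \lnot ((X \land \lnot W) \land W)))): β-rule — branch into \lnot (\lnot U \land (U \to \lnot Z))  //  ((\lnot (Y \lor Z) \lor \lnot U) \land (\lnot U \to \lnot \lnot ((X \land \lnot W) \land W))).
  branch 1 (add \lnot (\lnot U \land (U \to \lnot Z))):
    \lnot (\lnot U \land (U \to \lnot Z)): β-rule — branch into \lnot \lnot U  //  \lnot (U \to \lnot Z).
      branch 1.1 (add \lnot \lnot U):
        ○ open, literals {U=1}.
      branch 1.2 (add \lnot (U \to \lnot Z)):
        \lnot (U \to \lnot Z): α-rule — add U, \lnot \lnot Z.
        ○ open, literals {U=1, Z=1}.
  branch 2 (add ((\lnot (Y \lor Z) \lor \lnot U) \land (\lnot U \to \lnot \lnot ((X \land \lnot W) \land W)))):
    ((\lnot (Y \lor Z) \lor \lnot U) \land (\lnot U \to \lnot \lnot ((X \land \lnot W) \land W))): α-rule — add (\lnot (Y \lor Z) \lor \lnot U), (\lnot U \to \lnot \lnot ((X \land \lnot W) \land W)).
    (\lnot (Y \lor Z) \lor \lnot U): β-rule — branch into \lnot (Y \lor Z)  //  \lnot U.
      branch 2.1 (add \lnot (Y \lor Z)):
        \lnot (Y \lor Z): α-rule — add \lnot Y, \lnot Z.
        (\lnot U \to \lnot \lnot ((X \land \lnot W) \land W)): β-rule — branch into \lnot \lnot U  //  \lnot \lnot ((X \land \lnot W) \land W).
          branch 2.1.1 (add \lnot \lnot U):
            ○ open, literals {U=1, Y=0, Z=0}.
          branch 2.1.2 (add \lnot \lnot ((X \land \lnot W) \land W)):
            \lnot \lnot ((X \land \lnot W) \land W): drop double negation, giving ((X \land \lnot W) \land W).
            ((X \land \lnot W) \land W): α-rule — add (X \land \lnot W), W.
            (X \land \lnot W): α-rule — add X, \lnot W.
            × closes — contains both W and \lnot W.
      branch 2.2 (add \lnot U):
        (\lnot U \to \lnot \lnot ((X \land \lnot W) \land W)): β-rule — branch into \lnot \lnot U  //  \lnot \lnot ((X \land \lnot W) \land W).
          branch 2.2.1 (add \lnot \lnot U):
            × closes — contains both U and \lnot U.
          branch 2.2.2 (add \lnot \lnot ((X \land \lnot W) \land W)):
            \lnot \lnot ((X \land \lnot W) \land W): drop double negation, giving ((X \land \lnot W) \land W).
            ((X \land \lnot W) \land W): α-rule — add (X \land \lnot W), W.
            (X \land \lnot W): α-rule — add X, \lnot W.
            × closes — contains both W and \lnot W.
3 branches closed, 3 open.
Each open branch fixes some atoms; the unmentioned ones are free. Counting distinct full assignments: branch {U=1} (X, Y, Z, W, V) contributes 32 new; branch {U=1, Z=1} (X, Y, W, V) contributes 0 new; branch {U=1, Y=0, Z=0} (X, W, V) contributes 0 new. Total: 32.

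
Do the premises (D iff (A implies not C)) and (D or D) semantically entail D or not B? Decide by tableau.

Yes

Initial set: {((D iff (A implies not C)) and (D or D)); not (D or not B)}.
((D iff (A implies not C)) and (D or D)): α-rule — add (D iff (A implies not C)), (D or D).
not (D or not B): α-rule — add not D, not not B.
(D iff (A implies not C)): β-rule — branch into D, (A implies not C)  //  not D, not (A implies not C).
  branch 1 (add D, (A implies not C)):
    × closes — contains both D and not D.
  branch 2 (add not D, not (A implies not C)):
    not (A implies not C): α-rule — add A, not not C.
    (D or D): β-rule — branch into D  //  D.
      branch 2.1 (add D):
        × closes — contains both D and not D.
      branch 2.2 (add D):
        × closes — contains both D and not D.
All 3 branches close.
Every branch closed, so the premises entail the conclusion.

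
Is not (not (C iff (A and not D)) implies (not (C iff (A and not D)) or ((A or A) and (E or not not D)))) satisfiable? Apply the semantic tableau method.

Unsatisfiable

Initial set: {not (not (C iff (A and not D)) implies (not (C iff (A and not D)) or ((A or A) and (E or not not D))))}.
not (not (C iff (A and not D)) implies (not (C iff (A and not D)) or ((A or A) and (E or not not D)))): α-rule — add not (C iff (A and not D)), not (not (C iff (A and not D)) or ((A or A) and (E or not not D))).
not (not (C iff (A and not D)) or ((A or A) and (E or not not D))): α-rule — add not not (C iff (A and not D)), not ((A or A) and (E or not not D)).
not (C iff (A and not D)): β-rule — branch into C, not (A and not D)  //  not C, (A and not D).
  branch 1 (add C, not (A and not D)):
    not not (C iff (A and not D)): β-rule — branch into C, (A and not D)  //  not C, not (A and not D).
      branch 1.1 (add C, (A and not D)):
        (A and not D): α-rule — add A, not D.
        not ((A or A) and (E or not not D)): β-rule — branch into not (A or A)  //  not (E or not not D).
          branch 1.1.1 (add not (A or A)):
            not (A or A): α-rule — add not A, not A.
            × closes — contains both A and not A.
          branch 1.1.2 (add not (E or not not D)):
            not (E or not not D): α-rule — add not E, not not not D.
            not not not D: drop double negation, giving not D.
            not (A and not D): β-rule — branch into not A  //  not not D.
              branch 1.1.2.1 (add not A):
                × closes — contains both A and not A.
              branch 1.1.2.2 (add not not D):
                × closes — contains both D and not D.
      branch 1.2 (add not C, not (A and not D)):
        × closes — contains both C and not C.
  branch 2 (add not C, (A and not D)):
    (A and not D): α-rule — add A, not D.
    not not (C iff (A and not D)): β-rule — branch into C, (A and not D)  //  not C, not (A and not D).
      branch 2.1 (add C, (A and not D)):
        × closes — contains both C and not C.
      branch 2.2 (add not C, not (A and not D)):
        not ((A or A) and (E or not not D)): β-rule — branch into not (A or A)  //  not (E or not not D).
          branch 2.2.1 (add not (A or A)):
            not (A or A): α-rule — add not A, not A.
            × closes — contains both A and not A.
          branch 2.2.2 (add not (E or not not D)):
            not (E or not not D): α-rule — add not E, not not not D.
            not not not D: drop double negation, giving not D.
            not (A and not D): β-rule — branch into not A  //  not not D.
              branch 2.2.2.1 (add not A):
                × closes — contains both A and not A.
              branch 2.2.2.2 (add not not D):
                × closes — contains both D and not D.
All 8 branches close.
Every branch closed; the formula is unsatisfiable.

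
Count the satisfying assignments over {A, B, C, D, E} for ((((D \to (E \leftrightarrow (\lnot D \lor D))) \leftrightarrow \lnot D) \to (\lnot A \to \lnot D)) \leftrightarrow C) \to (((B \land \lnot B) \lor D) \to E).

28

Initial set: {(((((D \to (E \leftrightarrow (\lnot D \lor D))) \leftrightarrow \lnot D) \to (\lnot A \to \lnot D)) \leftrightarrow C) \to (((B \land \lnot B) \lor D) \to E))}.
(((((D \to (E \leftrightarrow (\lnot D \lor D))) \leftrightarrow \lnot D) \to (\lnot A \to \lnot D)) \leftrightarrow C) \to (((B \land \lnot B) \lor D) \to E)): β-rule — branch into \lnot ((((D \to (E \leftrightarrow (\lnot D \lor D))) \leftrightarrow \lnot D) \to (\lnot A \to \lnot D)) \leftrightarrow C)  //  (((B \land \lnot B) \lor D) \to E).
  branch 1 (add \lnot ((((D \to (E \leftrightarrow (\lnot D \lor D))) \leftrightarrow \lnot D) \to (\lnot A \to \lnot D)) \leftrightarrow C)):
    \lnot ((((D \to (E \leftrightarrow (\lnot D \lor D))) \leftrightarrow \lnot D) \to (\lnot A \to \lnot D)) \leftrightarrow C): β-rule — branch into (((D \to (E \leftrightarrow (\lnot D \lor D))) \leftrightarrow \lnot D) \to (\lnot A \to \lnot D)), \lnot C  //  \lnot (((D \to (E \leftrightarrow (\lnot D \lor D))) \leftrightarrow \lnot D) \to (\lnot A \to \lnot D)), C.
      branch 1.1 (add (((D \to (E \leftrightarrow (\lnot D \lor D))) \leftrightarrow \lnot D) \to (\lnot A \to \lnot D)), \lnot C):
        (((D \to (E \leftrightarrow (\lnot D \lor D))) \leftrightarrow \lnot D) \to (\lnot A \to \lnot D)): β-rule — branch into \lnot ((D \to (E \leftrightarrow (\lnot D \lor D))) \leftrightarrow \lnot D)  //  (\lnot A \to \lnot D).
          branch 1.1.1 (add \lnot ((D \to (E \leftrightarrow (\lnot D \lor D))) \leftrightarrow \lnot D)):
            \lnot ((D \to (E \leftrightarrow (\lnot D \lor D))) \leftrightarrow \lnot D): β-rule — branch into (D \to (E \leftrightarrow (\lnot D \lor D))), \lnot \lnot D  //  \lnot (D \to (E \leftrightarrow (\lnot D \lor D))), \lnot D.
              branch 1.1.1.1 (add (D \to (E \leftrightarrow (\lnot D \lor D))), \lnot \lnot D):
                (D \to (E \leftrightarrow (\lnot D \lor D))): β-rule — branch into \lnot D  //  (E \leftrightarrow (\lnot D \lor D)).
                  branch 1.1.1.1.1 (add \lnot D):
                    × closes — contains both D and \lnot D.
                  branch 1.1.1.1.2 (add (E \leftrightarrow (\lnot D \lor D))):
                    (E \leftrightarrow (\lnot D \lor D)): β-rule — branch into E, (\lnot D \lor D)  //  \lnot E, \lnot (\lnot D \lor D).
                      branch 1.1.1.1.2.1 (add E, (\lnot D \lor D)):
                        (\lnot D \lor D): β-rule — branch into \lnot D  //  D.
                          branch 1.1.1.1.2.1.1 (add \lnot D):
                            × closes — contains both D and \lnot D.
                          branch 1.1.1.1.2.1.2 (add D):
                            ○ open, literals {C=F, D=T, E=T}.
                      branch 1.1.1.1.2.2 (add \lnot E, \lnot (\lnot D \lor D)):
                        \lnot (\lnot D \lor D): α-rule — add \lnot \lnot D, \lnot D.
                        × closes — contains both D and \lnot D.
              branch 1.1.1.2 (add \lnot (D \to (E \leftrightarrow (\lnot D \lor D))), \lnot D):
                \lnot (D \to (E \leftrightarrow (\lnot D \lor D))): α-rule — add D, \lnot (E \leftrightarrow (\lnot D \lor D)).
                × closes — contains both D and \lnot D.
          branch 1.1.2 (add (\lnot A \to \lnot D)):
            (\lnot A \to \lnot D): β-rule — branch into \lnot \lnot A  //  \lnot D.
              branch 1.1.2.1 (add \lnot \lnot A):
                ○ open, literals {A=T, C=F}.
              branch 1.1.2.2 (add \lnot D):
                ○ open, literals {C=F, D=F}.
      branch 1.2 (add \lnot (((D \to (E \leftrightarrow (\lnot D \lor D))) \leftrightarrow \lnot D) \to (\lnot A \to \lnot D)), C):
        \lnot (((D \to (E \leftrightarrow (\lnot D \lor D))) \leftrightarrow \lnot D) \to (\lnot A \to \lnot D)): α-rule — add ((D \to (E \leftrightarrow (\lnot D \lor D))) \leftrightarrow \lnot D), \lnot (\lnot A \to \lnot D).
        \lnot (\lnot A \to \lnot D): α-rule — add \lnot A, \lnot \lnot D.
        ((D \to (E \leftrightarrow (\lnot D \lor D))) \leftrightarrow \lnot D): β-rule — branch into (D \to (E \leftrightarrow (\lnot D \lor D))), \lnot D  //  \lnot (D \to (E \leftrightarrow (\lnot D \lor D))), \lnot \lnot D.
          branch 1.2.1 (add (D \to (E \leftrightarrow (\lnot D \lor D))), \lnot D):
            × closes — contains both D and \lnot D.
          branch 1.2.2 (add \lnot (D \to (E \leftrightarrow (\lnot D \lor D))), \lnot \lnot D):
            \lnot (D \to (E \leftrightarrow (\lnot D \lor D))): α-rule — add D, \lnot (E \leftrightarrow (\lnot D \lor D)).
            \lnot (E \leftrightarrow (\lnot D \lor D)): β-rule — branch into E, \lnot (\lnot D \lor D)  //  \lnot E, (\lnot D \lor D).
              branch 1.2.2.1 (add E, \lnot (\lnot D \lor D)):
                \lnot (\lnot D \lor D): α-rule — add \lnot \lnot D, \lnot D.
                × closes — contains both D and \lnot D.
              branch 1.2.2.2 (add \lnot E, (\lnot D \lor D)):
                (\lnot D \lor D): β-rule — branch into \lnot D  //  D.
                  branch 1.2.2.2.1 (add \lnot D):
                    × closes — contains both D and \lnot D.
                  branch 1.2.2.2.2 (add D):
                    ○ open, literals {A=F, C=T, D=T, E=F}.
  branch 2 (add (((B \land \lnot B) \lor D) \to E)):
    (((B \land \lnot B) \lor D) \to E): β-rule — branch into \lnot ((B \land \lnot B) \lor D)  //  E.
      branch 2.1 (add \lnot ((B \land \lnot B) \lor D)):
        \lnot ((B \land \lnot B) \lor D): α-rule — add \lnot (B \land \lnot B), \lnot D.
        \lnot (B \land \lnot B): β-rule — branch into \lnot B  //  \lnot \lnot B.
          branch 2.1.1 (add \lnot B):
            ○ open, literals {B=F, D=F}.
          branch 2.1.2 (add \lnot \lnot B):
            ○ open, literals {B=T, D=F}.
      branch 2.2 (add E):
        ○ open, literals {E=T}.
7 branches closed, 7 open.
Each open branch fixes some atoms; the unmentioned ones are free. Counting distinct full assignments: branch {C=F, D=T, E=T} (A, B) contributes 4 new; branch {A=T, C=F} (B, D, E) contributes 6 new; branch {C=F, D=F} (A, B, E) contributes 4 new; branch {A=F, C=T, D=T, E=F} (B) contributes 2 new; branch {B=F, D=F} (A, C, E) contributes 4 new; branch {B=T, D=F} (A, C, E) contributes 4 new; branch {E=T} (A, B, C, D) contributes 4 new. Total: 28.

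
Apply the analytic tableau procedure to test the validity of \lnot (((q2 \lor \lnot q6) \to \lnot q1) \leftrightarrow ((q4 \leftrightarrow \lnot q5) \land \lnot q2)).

Not valid

Assume the negation and expand:
Initial set: {\lnot \lnot (((q2 \lor \lnot q6) \to \lnot q1) \leftrightarrow ((q4 \leftrightarrow \lnot q5) \land \lnot q2))}.
\lnot \lnot (((q2 \lor \lnot q6) \to \lnot q1) \leftrightarrow ((q4 \leftrightarrow \lnot q5) \land \lnot q2)): β-rule — branch into ((q2 \lor \lnot q6) \to \lnot q1), ((q4 \leftrightarrow \lnot q5) \land \lnot q2)  //  \lnot ((q2 \lor \lnot q6) \to \lnot q1), \lnot ((q4 \leftrightarrow \lnot q5) \land \lnot q2).
  branch 1 (add ((q2 \lor \lnot q6) \to \lnot q1), ((q4 \leftrightarrow \lnot q5) \land \lnot q2)):
    ((q4 \leftrightarrow \lnot q5) \land \lnot q2): α-rule — add (q4 \leftrightarrow \lnot q5), \lnot q2.
    ((q2 \lor \lnot q6) \to \lnot q1): β-rule — branch into \lnot (q2 \lor \lnot q6)  //  \lnot q1.
      branch 1.1 (add \lnot (q2 \lor \lnot q6)):
        \lnot (q2 \lor \lnot q6): α-rule — add \lnot q2, \lnot \lnot q6.
        (q4 \leftrightarrow \lnot q5): β-rule — branch into q4, \lnot q5  //  \lnot q4, \lnot \lnot q5.
          branch 1.1.1 (add q4, \lnot q5):
            ○ open, literals {q2=0, q4=1, q5=0, q6=1}.
          branch 1.1.2 (add \lnot q4, \lnot \lnot q5):
            ○ open, literals {q2=0, q4=0, q5=1, q6=1}.
      branch 1.2 (add \lnot q1):
        (q4 \leftrightarrow \lnot q5): β-rule — branch into q4, \lnot q5  //  \lnot q4, \lnot \lnot q5.
          branch 1.2.1 (add q4, \lnot q5):
            ○ open, literals {q1=0, q2=0, q4=1, q5=0}.
          branch 1.2.2 (add \lnot q4, \lnot \lnot q5):
            ○ open, literals {q1=0, q2=0, q4=0, q5=1}.
  branch 2 (add \lnot ((q2 \lor \lnot q6) \to \lnot q1), \lnot ((q4 \leftrightarrow \lnot q5) \land \lnot q2)):
    \lnot ((q2 \lor \lnot q6) \to \lnot q1): α-rule — add (q2 \lor \lnot q6), \lnot \lnot q1.
    \lnot ((q4 \leftrightarrow \lnot q5) \land \lnot q2): β-rule — branch into \lnot (q4 \leftrightarrow \lnot q5)  //  \lnot \lnot q2.
      branch 2.1 (add \lnot (q4 \leftrightarrow \lnot q5)):
        (q2 \lor \lnot q6): β-rule — branch into q2  //  \lnot q6.
          branch 2.1.1 (add q2):
            \lnot (q4 \leftrightarrow \lnot q5): β-rule — branch into q4, \lnot \lnot q5  //  \lnot q4, \lnot q5.
              branch 2.1.1.1 (add q4, \lnot \lnot q5):
                ○ open, literals {q1=1, q2=1, q4=1, q5=1}.
              branch 2.1.1.2 (add \lnot q4, \lnot q5):
                ○ open, literals {q1=1, q2=1, q4=0, q5=0}.
          branch 2.1.2 (add \lnot q6):
            \lnot (q4 \leftrightarrow \lnot q5): β-rule — branch into q4, \lnot \lnot q5  //  \lnot q4, \lnot q5.
              branch 2.1.2.1 (add q4, \lnot \lnot q5):
                ○ open, literals {q1=1, q4=1, q5=1, q6=0}.
              branch 2.1.2.2 (add \lnot q4, \lnot q5):
                ○ open, literals {q1=1, q4=0, q5=0, q6=0}.
      branch 2.2 (add \lnot \lnot q2):
        (q2 \lor \lnot q6): β-rule — branch into q2  //  \lnot q6.
          branch 2.2.1 (add q2):
            ○ open, literals {q1=1, q2=1}.
          branch 2.2.2 (add \lnot q6):
            ○ open, literals {q1=1, q2=1, q6=0}.
0 branches closed, 10 open.
An open branch gives a countermodel: q2=0, q4=1, q5=0, q6=1 (unmentioned atoms arbitrary); under it the original formula is false.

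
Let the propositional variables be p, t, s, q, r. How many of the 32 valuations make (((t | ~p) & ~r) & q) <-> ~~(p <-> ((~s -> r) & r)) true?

18

Initial set: {T ((((t | ~p) & ~r) & q) <-> ~~(p <-> ((~s -> r) & r)))}.
T ((((t | ~p) & ~r) & q) <-> ~~(p <-> ((~s -> r) & r))): β-rule — branch into T (((t | ~p) & ~r) & q), T ~~(p <-> ((~s -> r) & r))  //  F (((t | ~p) & ~r) & q), F ~~(p <-> ((~s -> r) & r)).
  branch 1 (add T (((t | ~p) & ~r) & q), T ~~(p <-> ((~s -> r) & r))):
    T (((t | ~p) & ~r) & q): α-rule — add T ((t | ~p) & ~r), T q.
    T ~~(p <-> ((~s -> r) & r)): drop double negation, giving T (p <-> ((~s -> r) & r)).
    T ((t | ~p) & ~r): α-rule — add T (t | ~p), T ~r.
    T (p <-> ((~s -> r) & r)): β-rule — branch into T p, T ((~s -> r) & r)  //  F p, F ((~s -> r) & r).
      branch 1.1 (add T p, T ((~s -> r) & r)):
        T ((~s -> r) & r): α-rule — add T (~s -> r), T r.
        × closes — contains both r and ~r.
      branch 1.2 (add F p, F ((~s -> r) & r)):
        T (t | ~p): β-rule — branch into T t  //  T ~p.
          branch 1.2.1 (add T t):
            F ((~s -> r) & r): β-rule — branch into F (~s -> r)  //  F r.
              branch 1.2.1.1 (add F (~s -> r)):
                F (~s -> r): α-rule — add T ~s, F r.
                ○ open, literals {p=0, q=1, r=0, s=0, t=1}.
              branch 1.2.1.2 (add F r):
                ○ open, literals {p=0, q=1, r=0, t=1}.
          branch 1.2.2 (add T ~p):
            F ((~s -> r) & r): β-rule — branch into F (~s -> r)  //  F r.
              branch 1.2.2.1 (add F (~s -> r)):
                F (~s -> r): α-rule — add T ~s, F r.
                ○ open, literals {p=0, q=1, r=0, s=0}.
              branch 1.2.2.2 (add F r):
                ○ open, literals {p=0, q=1, r=0}.
  branch 2 (add F (((t | ~p) & ~r) & q), F ~~(p <-> ((~s -> r) & r))):
    F ~~(p <-> ((~s -> r) & r)): drop double negation, giving F (p <-> ((~s -> r) & r)).
    F (((t | ~p) & ~r) & q): β-rule — branch into F ((t | ~p) & ~r)  //  F q.
      branch 2.1 (add F ((t | ~p) & ~r)):
        F (p <-> ((~s -> r) & r)): β-rule — branch into T p, F ((~s -> r) & r)  //  F p, T ((~s -> r) & r).
          branch 2.1.1 (add T p, F ((~s -> r) & r)):
            F ((t | ~p) & ~r): β-rule — branch into F (t | ~p)  //  F ~r.
              branch 2.1.1.1 (add F (t | ~p)):
                F (t | ~p): α-rule — add F t, F ~p.
                F ((~s -> r) & r): β-rule — branch into F (~s -> r)  //  F r.
                  branch 2.1.1.1.1 (add F (~s -> r)):
                    F (~s -> r): α-rule — add T ~s, F r.
                    ○ open, literals {p=1, r=0, s=0, t=0}.
                  branch 2.1.1.1.2 (add F r):
                    ○ open, literals {p=1, r=0, t=0}.
              branch 2.1.1.2 (add F ~r):
                F ((~s -> r) & r): β-rule — branch into F (~s -> r)  //  F r.
                  branch 2.1.1.2.1 (add F (~s -> r)):
                    F (~s -> r): α-rule — add T ~s, F r.
                    × closes — contains both r and ~r.
                  branch 2.1.1.2.2 (add F r):
                    × closes — contains both r and ~r.
          branch 2.1.2 (add F p, T ((~s -> r) & r)):
            T ((~s -> r) & r): α-rule — add T (~s -> r), T r.
            F ((t | ~p) & ~r): β-rule — branch into F (t | ~p)  //  F ~r.
              branch 2.1.2.1 (add F (t | ~p)):
                F (t | ~p): α-rule — add F t, F ~p.
                × closes — contains both p and ~p.
              branch 2.1.2.2 (add F ~r):
                T (~s -> r): β-rule — branch into F ~s  //  T r.
                  branch 2.1.2.2.1 (add F ~s):
                    ○ open, literals {p=0, r=1, s=1}.
                  branch 2.1.2.2.2 (add T r):
                    ○ open, literals {p=0, r=1}.
      branch 2.2 (add F q):
        F (p <-> ((~s -> r) & r)): β-rule — branch into T p, F ((~s -> r) & r)  //  F p, T ((~s -> r) & r).
          branch 2.2.1 (add T p, F ((~s -> r) & r)):
            F ((~s -> r) & r): β-rule — branch into F (~s -> r)  //  F r.
              branch 2.2.1.1 (add F (~s -> r)):
                F (~s -> r): α-rule — add T ~s, F r.
                ○ open, literals {p=1, q=0, r=0, s=0}.
              branch 2.2.1.2 (add F r):
                ○ open, literals {p=1, q=0, r=0}.
          branch 2.2.2 (add F p, T ((~s -> r) & r)):
            T ((~s -> r) & r): α-rule — add T (~s -> r), T r.
            T (~s -> r): β-rule — branch into F ~s  //  T r.
              branch 2.2.2.1 (add F ~s):
                ○ open, literals {p=0, q=0, r=1, s=1}.
              branch 2.2.2.2 (add T r):
                ○ open, literals {p=0, q=0, r=1}.
4 branches closed, 12 open.
Each open branch fixes some atoms; the unmentioned ones are free. Counting distinct full assignments: branch {p=0, q=1, r=0, s=0, t=1} (none free) contributes 1 new; branch {p=0, q=1, r=0, t=1} (s) contributes 1 new; branch {p=0, q=1, r=0, s=0} (t) contributes 1 new; branch {p=0, q=1, r=0} (t, s) contributes 1 new; branch {p=1, r=0, s=0, t=0} (q) contributes 2 new; branch {p=1, r=0, t=0} (s, q) contributes 2 new; branch {p=0, r=1, s=1} (t, q) contributes 4 new; branch {p=0, r=1} (t, s, q) contributes 4 new; branch {p=1, q=0, r=0, s=0} (t) contributes 1 new; branch {p=1, q=0, r=0} (t, s) contributes 1 new; branch {p=0, q=0, r=1, s=1} (t) contributes 0 new; branch {p=0, q=0, r=1} (t, s) contributes 0 new. Total: 18.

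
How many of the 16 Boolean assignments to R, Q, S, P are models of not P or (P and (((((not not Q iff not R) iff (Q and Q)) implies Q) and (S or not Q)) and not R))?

Initial set: {T (not P or (P and (((((not not Q iff not R) iff (Q and Q)) implies Q) and (S or not Q)) and not R)))}.
T (not P or (P and (((((not not Q iff not R) iff (Q and Q)) implies Q) and (S or not Q)) and not R))): β-rule — branch into T not P  //  T (P and (((((not not Q iff not R) iff (Q and Q)) implies Q) and (S or not Q)) and not R)).
  branch 1 (add T not P):
    ○ open, literals {P=false}.
  branch 2 (add T (P and (((((not not Q iff not R) iff (Q and Q)) implies Q) and (S or not Q)) and not R))):
    T (P and (((((not not Q iff not R) iff (Q and Q)) implies Q) and (S or not Q)) and not R)): α-rule — add T P, T (((((not not Q iff not R) iff (Q and Q)) implies Q) and (S or not Q)) and not R).
    T (((((not not Q iff not R) iff (Q and Q)) implies Q) and (S or not Q)) and not R): α-rule — add T ((((not not Q iff not R) iff (Q and Q)) implies Q) and (S or not Q)), T not R.
    T ((((not not Q iff not R) iff (Q and Q)) implies Q) and (S or not Q)): α-rule — add T (((not not Q iff not R) iff (Q and Q)) implies Q), T (S or not Q).
    T (((not not Q iff not R) iff (Q and Q)) implies Q): β-rule — branch into F ((not not Q iff not R) iff (Q and Q))  //  T Q.
      branch 2.1 (add F ((not not Q iff not R) iff (Q and Q))):
        T (S or not Q): β-rule — branch into T S  //  T not Q.
          branch 2.1.1 (add T S):
            F ((not not Q iff not R) iff (Q and Q)): β-rule — branch into T (not not Q iff not R), F (Q and Q)  //  F (not not Q iff not R), T (Q and Q).
              branch 2.1.1.1 (add T (not not Q iff not R), F (Q and Q)):
                T (not not Q iff not R): β-rule — branch into T not not Q, T not R  //  F not not Q, F not R.
                  branch 2.1.1.1.1 (add T not not Q, T not R):
                    T not not Q: drop double negation, giving T Q.
                    F (Q and Q): β-rule — branch into F Q  //  F Q.
                      branch 2.1.1.1.1.1 (add F Q):
                        × closes — contains both Q and not Q.
                      branch 2.1.1.1.1.2 (add F Q):
                        × closes — contains both Q and not Q.
                  branch 2.1.1.1.2 (add F not not Q, F not R):
                    × closes — contains both R and not R.
              branch 2.1.1.2 (add F (not not Q iff not R), T (Q and Q)):
                T (Q and Q): α-rule — add T Q, T Q.
                F (not not Q iff not R): β-rule — branch into T not not Q, F not R  //  F not not Q, T not R.
                  branch 2.1.1.2.1 (add T not not Q, F not R):
                    × closes — contains both R and not R.
                  branch 2.1.1.2.2 (add F not not Q, T not R):
                    F not not Q: drop double negation, giving F Q.
                    × closes — contains both Q and not Q.
          branch 2.1.2 (add T not Q):
            F ((not not Q iff not R) iff (Q and Q)): β-rule — branch into T (not not Q iff not R), F (Q and Q)  //  F (not not Q iff not R), T (Q and Q).
              branch 2.1.2.1 (add T (not not Q iff not R), F (Q and Q)):
                T (not not Q iff not R): β-rule — branch into T not not Q, T not R  //  F not not Q, F not R.
                  branch 2.1.2.1.1 (add T not not Q, T not R):
                    T not not Q: drop double negation, giving T Q.
                    × closes — contains both Q and not Q.
                  branch 2.1.2.1.2 (add F not not Q, F not R):
                    × closes — contains both R and not R.
              branch 2.1.2.2 (add F (not not Q iff not R), T (Q and Q)):
                T (Q and Q): α-rule — add T Q, T Q.
                × closes — contains both Q and not Q.
      branch 2.2 (add T Q):
        T (S or not Q): β-rule — branch into T S  //  T not Q.
          branch 2.2.1 (add T S):
            ○ open, literals {P=true, Q=true, R=false, S=true}.
          branch 2.2.2 (add T not Q):
            × closes — contains both Q and not Q.
9 branches closed, 2 open.
Each open branch fixes some atoms; the unmentioned ones are free. Counting distinct full assignments: branch {P=false} (R, Q, S) contributes 8 new; branch {P=true, Q=true, R=false, S=true} (none free) contributes 1 new. Total: 9.

9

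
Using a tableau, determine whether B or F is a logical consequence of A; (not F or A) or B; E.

No

Initial set: {T A; T ((not F or A) or B); T E; F (B or F)}.
F (B or F): α-rule — add F B, F F.
T ((not F or A) or B): β-rule — branch into T (not F or A)  //  T B.
  branch 1 (add T (not F or A)):
    T (not F or A): β-rule — branch into T not F  //  T A.
      branch 1.1 (add T not F):
        ○ open, literals {A=1, B=0, E=1, F=0}.
      branch 1.2 (add T A):
        ○ open, literals {A=1, B=0, E=1, F=0}.
  branch 2 (add T B):
    × closes — contains both B and not B.
1 branch closed, 2 open.
An open branch gives a countermodel: A=1, B=0, E=1, F=0 (unmentioned atoms arbitrary); the premises hold there but the conclusion fails.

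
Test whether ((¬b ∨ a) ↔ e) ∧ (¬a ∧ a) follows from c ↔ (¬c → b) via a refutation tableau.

Initial set: {(c ↔ (¬c → b)); ¬(((¬b ∨ a) ↔ e) ∧ (¬a ∧ a))}.
(c ↔ (¬c → b)): β-rule — branch into c, (¬c → b)  //  ¬c, ¬(¬c → b).
  branch 1 (add c, (¬c → b)):
    ¬(((¬b ∨ a) ↔ e) ∧ (¬a ∧ a)): β-rule — branch into ¬((¬b ∨ a) ↔ e)  //  ¬(¬a ∧ a).
      branch 1.1 (add ¬((¬b ∨ a) ↔ e)):
        (¬c → b): β-rule — branch into ¬¬c  //  b.
          branch 1.1.1 (add ¬¬c):
            ¬((¬b ∨ a) ↔ e): β-rule — branch into (¬b ∨ a), ¬e  //  ¬(¬b ∨ a), e.
              branch 1.1.1.1 (add (¬b ∨ a), ¬e):
                (¬b ∨ a): β-rule — branch into ¬b  //  a.
                  branch 1.1.1.1.1 (add ¬b):
                    ○ open, literals {b=false, c=true, e=false}.
                  branch 1.1.1.1.2 (add a):
                    ○ open, literals {a=true, c=true, e=false}.
              branch 1.1.1.2 (add ¬(¬b ∨ a), e):
                ¬(¬b ∨ a): α-rule — add ¬¬b, ¬a.
                ○ open, literals {a=false, b=true, c=true, e=true}.
          branch 1.1.2 (add b):
            ¬((¬b ∨ a) ↔ e): β-rule — branch into (¬b ∨ a), ¬e  //  ¬(¬b ∨ a), e.
              branch 1.1.2.1 (add (¬b ∨ a), ¬e):
                (¬b ∨ a): β-rule — branch into ¬b  //  a.
                  branch 1.1.2.1.1 (add ¬b):
                    × closes — contains both b and ¬b.
                  branch 1.1.2.1.2 (add a):
                    ○ open, literals {a=true, b=true, c=true, e=false}.
              branch 1.1.2.2 (add ¬(¬b ∨ a), e):
                ¬(¬b ∨ a): α-rule — add ¬¬b, ¬a.
                ○ open, literals {a=false, b=true, c=true, e=true}.
      branch 1.2 (add ¬(¬a ∧ a)):
        (¬c → b): β-rule — branch into ¬¬c  //  b.
          branch 1.2.1 (add ¬¬c):
            ¬(¬a ∧ a): β-rule — branch into ¬¬a  //  ¬a.
              branch 1.2.1.1 (add ¬¬a):
                ○ open, literals {a=true, c=true}.
              branch 1.2.1.2 (add ¬a):
                ○ open, literals {a=false, c=true}.
          branch 1.2.2 (add b):
            ¬(¬a ∧ a): β-rule — branch into ¬¬a  //  ¬a.
              branch 1.2.2.1 (add ¬¬a):
                ○ open, literals {a=true, b=true, c=true}.
              branch 1.2.2.2 (add ¬a):
                ○ open, literals {a=false, b=true, c=true}.
  branch 2 (add ¬c, ¬(¬c → b)):
    ¬(¬c → b): α-rule — add ¬c, ¬b.
    ¬(((¬b ∨ a) ↔ e) ∧ (¬a ∧ a)): β-rule — branch into ¬((¬b ∨ a) ↔ e)  //  ¬(¬a ∧ a).
      branch 2.1 (add ¬((¬b ∨ a) ↔ e)):
        ¬((¬b ∨ a) ↔ e): β-rule — branch into (¬b ∨ a), ¬e  //  ¬(¬b ∨ a), e.
          branch 2.1.1 (add (¬b ∨ a), ¬e):
            (¬b ∨ a): β-rule — branch into ¬b  //  a.
              branch 2.1.1.1 (add ¬b):
                ○ open, literals {b=false, c=false, e=false}.
              branch 2.1.1.2 (add a):
                ○ open, literals {a=true, b=false, c=false, e=false}.
          branch 2.1.2 (add ¬(¬b ∨ a), e):
            ¬(¬b ∨ a): α-rule — add ¬¬b, ¬a.
            × closes — contains both b and ¬b.
      branch 2.2 (add ¬(¬a ∧ a)):
        ¬(¬a ∧ a): β-rule — branch into ¬¬a  //  ¬a.
          branch 2.2.1 (add ¬¬a):
            ○ open, literals {a=true, b=false, c=false}.
          branch 2.2.2 (add ¬a):
            ○ open, literals {a=false, b=false, c=false}.
2 branches closed, 13 open.
An open branch gives a countermodel: b=false, c=true, e=false (unmentioned atoms arbitrary); the premises hold there but the conclusion fails.

No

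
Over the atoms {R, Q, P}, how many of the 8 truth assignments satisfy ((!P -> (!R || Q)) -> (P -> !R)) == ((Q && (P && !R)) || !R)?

Initial set: {T (((!P -> (!R || Q)) -> (P -> !R)) == ((Q && (P && !R)) || !R))}.
T (((!P -> (!R || Q)) -> (P -> !R)) == ((Q && (P && !R)) || !R)): β-rule — branch into T ((!P -> (!R || Q)) -> (P -> !R)), T ((Q && (P && !R)) || !R)  //  F ((!P -> (!R || Q)) -> (P -> !R)), F ((Q && (P && !R)) || !R).
  branch 1 (add T ((!P -> (!R || Q)) -> (P -> !R)), T ((Q && (P && !R)) || !R)):
    T ((!P -> (!R || Q)) -> (P -> !R)): β-rule — branch into F (!P -> (!R || Q))  //  T (P -> !R).
      branch 1.1 (add F (!P -> (!R || Q))):
        F (!P -> (!R || Q)): α-rule — add T !P, F (!R || Q).
        F (!R || Q): α-rule — add F !R, F Q.
        T ((Q && (P && !R)) || !R): β-rule — branch into T (Q && (P && !R))  //  T !R.
          branch 1.1.1 (add T (Q && (P && !R))):
            T (Q && (P && !R)): α-rule — add T Q, T (P && !R).
            × closes — contains both Q and !Q.
          branch 1.1.2 (add T !R):
            × closes — contains both R and !R.
      branch 1.2 (add T (P -> !R)):
        T ((Q && (P && !R)) || !R): β-rule — branch into T (Q && (P && !R))  //  T !R.
          branch 1.2.1 (add T (Q && (P && !R))):
            T (Q && (P && !R)): α-rule — add T Q, T (P && !R).
            T (P && !R): α-rule — add T P, T !R.
            T (P -> !R): β-rule — branch into F P  //  T !R.
              branch 1.2.1.1 (add F P):
                × closes — contains both P and !P.
              branch 1.2.1.2 (add T !R):
                ○ open, literals {P=true, Q=true, R=false}.
          branch 1.2.2 (add T !R):
            T (P -> !R): β-rule — branch into F P  //  T !R.
              branch 1.2.2.1 (add F P):
                ○ open, literals {P=false, R=false}.
              branch 1.2.2.2 (add T !R):
                ○ open, literals {R=false}.
  branch 2 (add F ((!P -> (!R || Q)) -> (P -> !R)), F ((Q && (P && !R)) || !R)):
    F ((!P -> (!R || Q)) -> (P -> !R)): α-rule — add T (!P -> (!R || Q)), F (P -> !R).
    F ((Q && (P && !R)) || !R): α-rule — add F (Q && (P && !R)), F !R.
    F (P -> !R): α-rule — add T P, F !R.
    T (!P -> (!R || Q)): β-rule — branch into F !P  //  T (!R || Q).
      branch 2.1 (add F !P):
        F (Q && (P && !R)): β-rule — branch into F Q  //  F (P && !R).
          branch 2.1.1 (add F Q):
            ○ open, literals {P=true, Q=false, R=true}.
          branch 2.1.2 (add F (P && !R)):
            F (P && !R): β-rule — branch into F P  //  F !R.
              branch 2.1.2.1 (add F P):
                × closes — contains both P and !P.
              branch 2.1.2.2 (add F !R):
                ○ open, literals {P=true, R=true}.
      branch 2.2 (add T (!R || Q)):
        F (Q && (P && !R)): β-rule — branch into F Q  //  F (P && !R).
          branch 2.2.1 (add F Q):
            T (!R || Q): β-rule — branch into T !R  //  T Q.
              branch 2.2.1.1 (add T !R):
                × closes — contains both R and !R.
              branch 2.2.1.2 (add T Q):
                × closes — contains both Q and !Q.
          branch 2.2.2 (add F (P && !R)):
            T (!R || Q): β-rule — branch into T !R  //  T Q.
              branch 2.2.2.1 (add T !R):
                × closes — contains both R and !R.
              branch 2.2.2.2 (add T Q):
                F (P && !R): β-rule — branch into F P  //  F !R.
                  branch 2.2.2.2.1 (add F P):
                    × closes — contains both P and !P.
                  branch 2.2.2.2.2 (add F !R):
                    ○ open, literals {P=true, Q=true, R=true}.
8 branches closed, 6 open.
Each open branch fixes some atoms; the unmentioned ones are free. Counting distinct full assignments: branch {P=true, Q=true, R=false} (none free) contributes 1 new; branch {P=false, R=false} (Q) contributes 2 new; branch {R=false} (Q, P) contributes 1 new; branch {P=true, Q=false, R=true} (none free) contributes 1 new; branch {P=true, R=true} (Q) contributes 1 new; branch {P=true, Q=true, R=true} (none free) contributes 0 new. Total: 6.

6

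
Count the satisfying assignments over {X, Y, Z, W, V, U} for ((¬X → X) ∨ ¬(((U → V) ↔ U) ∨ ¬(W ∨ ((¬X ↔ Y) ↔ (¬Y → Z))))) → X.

Initial set: {(((¬X → X) ∨ ¬(((U → V) ↔ U) ∨ ¬(W ∨ ((¬X ↔ Y) ↔ (¬Y → Z))))) → X)}.
(((¬X → X) ∨ ¬(((U → V) ↔ U) ∨ ¬(W ∨ ((¬X ↔ Y) ↔ (¬Y → Z))))) → X): β-rule — branch into ¬((¬X → X) ∨ ¬(((U → V) ↔ U) ∨ ¬(W ∨ ((¬X ↔ Y) ↔ (¬Y → Z)))))  //  X.
  branch 1 (add ¬((¬X → X) ∨ ¬(((U → V) ↔ U) ∨ ¬(W ∨ ((¬X ↔ Y) ↔ (¬Y → Z)))))):
    ¬((¬X → X) ∨ ¬(((U → V) ↔ U) ∨ ¬(W ∨ ((¬X ↔ Y) ↔ (¬Y → Z))))): α-rule — add ¬(¬X → X), ¬¬(((U → V) ↔ U) ∨ ¬(W ∨ ((¬X ↔ Y) ↔ (¬Y → Z)))).
    ¬(¬X → X): α-rule — add ¬X, ¬X.
    ¬¬(((U → V) ↔ U) ∨ ¬(W ∨ ((¬X ↔ Y) ↔ (¬Y → Z)))): β-rule — branch into ((U → V) ↔ U)  //  ¬(W ∨ ((¬X ↔ Y) ↔ (¬Y → Z))).
      branch 1.1 (add ((U → V) ↔ U)):
        ((U → V) ↔ U): β-rule — branch into (U → V), U  //  ¬(U → V), ¬U.
          branch 1.1.1 (add (U → V), U):
            (U → V): β-rule — branch into ¬U  //  V.
              branch 1.1.1.1 (add ¬U):
                × closes — contains both U and ¬U.
              branch 1.1.1.2 (add V):
                ○ open, literals {U=T, V=T, X=F}.
          branch 1.1.2 (add ¬(U → V), ¬U):
            ¬(U → V): α-rule — add U, ¬V.
            × closes — contains both U and ¬U.
      branch 1.2 (add ¬(W ∨ ((¬X ↔ Y) ↔ (¬Y → Z)))):
        ¬(W ∨ ((¬X ↔ Y) ↔ (¬Y → Z))): α-rule — add ¬W, ¬((¬X ↔ Y) ↔ (¬Y → Z)).
        ¬((¬X ↔ Y) ↔ (¬Y → Z)): β-rule — branch into (¬X ↔ Y), ¬(¬Y → Z)  //  ¬(¬X ↔ Y), (¬Y → Z).
          branch 1.2.1 (add (¬X ↔ Y), ¬(¬Y → Z)):
            ¬(¬Y → Z): α-rule — add ¬Y, ¬Z.
            (¬X ↔ Y): β-rule — branch into ¬X, Y  //  ¬¬X, ¬Y.
              branch 1.2.1.1 (add ¬X, Y):
                × closes — contains both Y and ¬Y.
              branch 1.2.1.2 (add ¬¬X, ¬Y):
                × closes — contains both X and ¬X.
          branch 1.2.2 (add ¬(¬X ↔ Y), (¬Y → Z)):
            ¬(¬X ↔ Y): β-rule — branch into ¬X, ¬Y  //  ¬¬X, Y.
              branch 1.2.2.1 (add ¬X, ¬Y):
                (¬Y → Z): β-rule — branch into ¬¬Y  //  Z.
                  branch 1.2.2.1.1 (add ¬¬Y):
                    × closes — contains both Y and ¬Y.
                  branch 1.2.2.1.2 (add Z):
                    ○ open, literals {W=F, X=F, Y=F, Z=T}.
              branch 1.2.2.2 (add ¬¬X, Y):
                × closes — contains both X and ¬X.
  branch 2 (add X):
    ○ open, literals {X=T}.
6 branches closed, 3 open.
Each open branch fixes some atoms; the unmentioned ones are free. Counting distinct full assignments: branch {U=T, V=T, X=F} (Y, Z, W) contributes 8 new; branch {W=F, X=F, Y=F, Z=T} (V, U) contributes 3 new; branch {X=T} (Y, Z, W, V, U) contributes 32 new. Total: 43.

43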